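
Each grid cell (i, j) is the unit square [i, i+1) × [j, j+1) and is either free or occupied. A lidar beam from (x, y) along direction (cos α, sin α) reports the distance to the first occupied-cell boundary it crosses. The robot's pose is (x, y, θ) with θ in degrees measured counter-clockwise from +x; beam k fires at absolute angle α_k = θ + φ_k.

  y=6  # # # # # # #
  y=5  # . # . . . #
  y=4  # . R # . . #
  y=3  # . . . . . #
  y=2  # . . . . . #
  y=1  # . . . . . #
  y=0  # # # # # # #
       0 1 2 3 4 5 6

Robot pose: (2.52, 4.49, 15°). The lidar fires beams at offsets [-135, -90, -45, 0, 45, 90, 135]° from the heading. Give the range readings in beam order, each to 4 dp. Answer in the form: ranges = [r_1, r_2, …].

ranges = [3.0400, 3.6131, 0.5543, 0.4969, 0.5889, 0.5280, 1.7551]

beam 1: φ=-135°, α=240°
  direction (-0.5000, -0.8660); cell (2,4); t to first gridline: x 1.0400, y 0.5658 (then +2.0000 / +1.1547)
    (2,3) via y @ 0.5658
    (1,3) via x @ 1.0400
    (1,2) via y @ 1.7205
    (1,1) via y @ 2.8752
    (0,1) via x @ 3.0400  # hit
  → r_1 = 3.0400
beam 2: φ=-90°, α=285°
  direction (0.2588, -0.9659); cell (2,4); t to first gridline: x 1.8546, y 0.5073 (then +3.8637 / +1.0353)
    (2,3) via y @ 0.5073
    (2,2) via y @ 1.5426
    (3,2) via x @ 1.8546
    (3,1) via y @ 2.5778
    (3,0) via y @ 3.6131  # hit
  → r_2 = 3.6131
beam 3: φ=-45°, α=330°
  direction (0.8660, -0.5000); cell (2,4); t to first gridline: x 0.5543, y 0.9800 (then +1.1547 / +2.0000)
    (3,4) via x @ 0.5543  # hit
  → r_3 = 0.5543
beam 4: φ=0°, α=15°
  direction (0.9659, 0.2588); cell (2,4); t to first gridline: x 0.4969, y 1.9705 (then +1.0353 / +3.8637)
    (3,4) via x @ 0.4969  # hit
  → r_4 = 0.4969
beam 5: φ=45°, α=60°
  direction (0.5000, 0.8660); cell (2,4); t to first gridline: x 0.9600, y 0.5889 (then +2.0000 / +1.1547)
    (2,5) via y @ 0.5889  # hit
  → r_5 = 0.5889
beam 6: φ=90°, α=105°
  direction (-0.2588, 0.9659); cell (2,4); t to first gridline: x 2.0091, y 0.5280 (then +3.8637 / +1.0353)
    (2,5) via y @ 0.5280  # hit
  → r_6 = 0.5280
beam 7: φ=135°, α=150°
  direction (-0.8660, 0.5000); cell (2,4); t to first gridline: x 0.6004, y 1.0200 (then +1.1547 / +2.0000)
    (1,4) via x @ 0.6004
    (1,5) via y @ 1.0200
    (0,5) via x @ 1.7551  # hit
  → r_7 = 1.7551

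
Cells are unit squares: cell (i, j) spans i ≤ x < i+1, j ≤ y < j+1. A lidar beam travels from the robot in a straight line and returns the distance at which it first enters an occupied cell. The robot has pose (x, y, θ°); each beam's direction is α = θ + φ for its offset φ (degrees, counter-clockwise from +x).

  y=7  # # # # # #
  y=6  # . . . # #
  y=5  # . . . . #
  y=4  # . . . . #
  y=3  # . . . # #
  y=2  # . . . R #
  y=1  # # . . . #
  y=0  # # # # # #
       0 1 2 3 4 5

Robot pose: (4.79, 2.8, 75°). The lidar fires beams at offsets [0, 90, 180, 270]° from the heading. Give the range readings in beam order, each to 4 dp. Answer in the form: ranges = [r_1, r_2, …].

ranges = [0.2071, 0.7727, 1.8635, 0.2174]

beam 1: φ=0°, α=75°
  d=(0.2588,0.9659)  start (4,2)  tX=0.8114 tY=0.2071  stride 1/|dx|=3.8637 1/|dy|=1.0353
    cross y-line → (4,3), t=0.2071 (wall)
  → r_1 = 0.2071
beam 2: φ=90°, α=165°
  d=(-0.9659,0.2588)  start (4,2)  tX=0.8179 tY=0.7727  stride 1/|dx|=1.0353 1/|dy|=3.8637
    cross y-line → (4,3), t=0.7727 (wall)
  → r_2 = 0.7727
beam 3: φ=180°, α=255°
  d=(-0.2588,-0.9659)  start (4,2)  tX=3.0523 tY=0.8282  stride 1/|dx|=3.8637 1/|dy|=1.0353
    cross y-line → (4,1), t=0.8282
    cross y-line → (4,0), t=1.8635 (wall)
  → r_3 = 1.8635
beam 4: φ=270°, α=345°
  d=(0.9659,-0.2588)  start (4,2)  tX=0.2174 tY=3.0910  stride 1/|dx|=1.0353 1/|dy|=3.8637
    cross x-line → (5,2), t=0.2174 (wall)
  → r_4 = 0.2174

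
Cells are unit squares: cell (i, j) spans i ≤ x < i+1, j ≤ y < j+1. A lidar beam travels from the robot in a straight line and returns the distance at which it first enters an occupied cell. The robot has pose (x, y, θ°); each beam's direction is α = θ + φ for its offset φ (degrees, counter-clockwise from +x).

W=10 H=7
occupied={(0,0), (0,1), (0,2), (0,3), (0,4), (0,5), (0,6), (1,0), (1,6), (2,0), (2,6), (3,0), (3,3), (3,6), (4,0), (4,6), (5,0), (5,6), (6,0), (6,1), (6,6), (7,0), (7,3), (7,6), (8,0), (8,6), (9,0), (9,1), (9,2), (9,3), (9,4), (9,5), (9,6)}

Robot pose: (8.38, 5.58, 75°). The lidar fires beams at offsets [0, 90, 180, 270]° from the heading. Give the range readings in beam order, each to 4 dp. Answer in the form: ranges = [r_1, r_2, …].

beam 1: φ=0°, α=75°
  cosα=0.2588 sinα=0.9659 | (8,5) | tMaxX 2.3955 tMaxY 0.4348 | tΔX 3.8637 tΔY 1.0353
    t=0.4348 [y] (8,6) — stop
  → r_1 = 0.4348
beam 2: φ=90°, α=165°
  cosα=-0.9659 sinα=0.2588 | (8,5) | tMaxX 0.3934 tMaxY 1.6228 | tΔX 1.0353 tΔY 3.8637
    t=0.3934 [x] (7,5)
    t=1.4287 [x] (6,5)
    t=1.6228 [y] (6,6) — stop
  → r_2 = 1.6228
beam 3: φ=180°, α=255°
  cosα=-0.2588 sinα=-0.9659 | (8,5) | tMaxX 1.4682 tMaxY 0.6005 | tΔX 3.8637 tΔY 1.0353
    t=0.6005 [y] (8,4)
    t=1.4682 [x] (7,4)
    t=1.6357 [y] (7,3) — stop
  → r_3 = 1.6357
beam 4: φ=270°, α=345°
  cosα=0.9659 sinα=-0.2588 | (8,5) | tMaxX 0.6419 tMaxY 2.2409 | tΔX 1.0353 tΔY 3.8637
    t=0.6419 [x] (9,5) — stop
  → r_4 = 0.6419

ranges = [0.4348, 1.6228, 1.6357, 0.6419]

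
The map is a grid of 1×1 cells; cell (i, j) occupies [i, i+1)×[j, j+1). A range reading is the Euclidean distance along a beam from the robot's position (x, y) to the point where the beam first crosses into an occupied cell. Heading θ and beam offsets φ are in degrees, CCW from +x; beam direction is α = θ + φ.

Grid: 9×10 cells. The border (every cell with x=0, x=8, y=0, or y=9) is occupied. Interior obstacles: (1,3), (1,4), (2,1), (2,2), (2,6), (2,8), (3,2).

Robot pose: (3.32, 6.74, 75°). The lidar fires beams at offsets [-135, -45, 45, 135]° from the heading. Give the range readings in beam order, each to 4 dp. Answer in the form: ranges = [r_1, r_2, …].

beam 1: φ=-135°, α=300°
  direction (0.5000, -0.8660); cell (3,6); t to first gridline: x 1.3600, y 0.8545 (then +2.0000 / +1.1547)
    (3,5) via y @ 0.8545
    (4,5) via x @ 1.3600
    (4,4) via y @ 2.0092
    (4,3) via y @ 3.1639
    (5,3) via x @ 3.3600
    (5,2) via y @ 4.3186
    (6,2) via x @ 5.3600
    (6,1) via y @ 5.4733
    (6,0) via y @ 6.6280  # hit
  → r_1 = 6.6280
beam 2: φ=-45°, α=30°
  direction (0.8660, 0.5000); cell (3,6); t to first gridline: x 0.7852, y 0.5200 (then +1.1547 / +2.0000)
    (3,7) via y @ 0.5200
    (4,7) via x @ 0.7852
    (5,7) via x @ 1.9399
    (5,8) via y @ 2.5200
    (6,8) via x @ 3.0946
    (7,8) via x @ 4.2493
    (7,9) via y @ 4.5200  # hit
  → r_2 = 4.5200
beam 3: φ=45°, α=120°
  direction (-0.5000, 0.8660); cell (3,6); t to first gridline: x 0.6400, y 0.3002 (then +2.0000 / +1.1547)
    (3,7) via y @ 0.3002
    (2,7) via x @ 0.6400
    (2,8) via y @ 1.4549  # hit
  → r_3 = 1.4549
beam 4: φ=135°, α=210°
  direction (-0.8660, -0.5000); cell (3,6); t to first gridline: x 0.3695, y 1.4800 (then +1.1547 / +2.0000)
    (2,6) via x @ 0.3695  # hit
  → r_4 = 0.3695

ranges = [6.6280, 4.5200, 1.4549, 0.3695]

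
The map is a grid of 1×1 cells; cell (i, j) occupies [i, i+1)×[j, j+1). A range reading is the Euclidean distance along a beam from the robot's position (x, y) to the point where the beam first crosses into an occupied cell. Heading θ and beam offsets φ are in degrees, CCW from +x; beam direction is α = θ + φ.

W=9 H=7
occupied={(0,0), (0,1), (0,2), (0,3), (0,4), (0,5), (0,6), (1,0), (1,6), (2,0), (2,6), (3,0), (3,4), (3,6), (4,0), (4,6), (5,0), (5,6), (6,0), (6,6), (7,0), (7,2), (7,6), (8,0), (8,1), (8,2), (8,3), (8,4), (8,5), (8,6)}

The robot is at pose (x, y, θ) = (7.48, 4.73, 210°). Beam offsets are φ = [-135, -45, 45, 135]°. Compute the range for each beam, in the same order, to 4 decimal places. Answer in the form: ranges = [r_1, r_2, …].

ranges = [1.3148, 4.9069, 1.7910, 0.5383]

beam 1: φ=-135°, α=75°
  dir = (cos 75°, sin 75°) = (0.2588, 0.9659); from cell (7,4)
  next x-line at t=2.0091, next y-line at t=0.2795; Δt_x=3.8637, Δt_y=1.0353
    y: enter (7,5) at t=0.2795
    y: enter (7,6) at t=1.3148 ← occupied
  → r_1 = 1.3148
beam 2: φ=-45°, α=165°
  dir = (cos 165°, sin 165°) = (-0.9659, 0.2588); from cell (7,4)
  next x-line at t=0.4969, next y-line at t=1.0432; Δt_x=1.0353, Δt_y=3.8637
    x: enter (6,4) at t=0.4969
    y: enter (6,5) at t=1.0432
    x: enter (5,5) at t=1.5322
    x: enter (4,5) at t=2.5675
    x: enter (3,5) at t=3.6028
    x: enter (2,5) at t=4.6380
    y: enter (2,6) at t=4.9069 ← occupied
  → r_2 = 4.9069
beam 3: φ=45°, α=255°
  dir = (cos 255°, sin 255°) = (-0.2588, -0.9659); from cell (7,4)
  next x-line at t=1.8546, next y-line at t=0.7558; Δt_x=3.8637, Δt_y=1.0353
    y: enter (7,3) at t=0.7558
    y: enter (7,2) at t=1.7910 ← occupied
  → r_3 = 1.7910
beam 4: φ=135°, α=345°
  dir = (cos 345°, sin 345°) = (0.9659, -0.2588); from cell (7,4)
  next x-line at t=0.5383, next y-line at t=2.8205; Δt_x=1.0353, Δt_y=3.8637
    x: enter (8,4) at t=0.5383 ← occupied
  → r_4 = 0.5383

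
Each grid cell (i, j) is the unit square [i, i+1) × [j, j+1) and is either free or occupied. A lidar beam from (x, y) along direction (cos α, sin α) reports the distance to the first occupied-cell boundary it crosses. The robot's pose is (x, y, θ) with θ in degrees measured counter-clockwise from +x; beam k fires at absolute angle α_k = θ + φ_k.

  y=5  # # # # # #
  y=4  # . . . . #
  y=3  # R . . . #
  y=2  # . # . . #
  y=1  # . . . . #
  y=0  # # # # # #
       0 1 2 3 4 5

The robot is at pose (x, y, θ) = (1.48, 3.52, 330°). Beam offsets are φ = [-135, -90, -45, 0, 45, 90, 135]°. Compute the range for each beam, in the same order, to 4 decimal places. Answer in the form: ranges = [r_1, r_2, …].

ranges = [0.4969, 0.9600, 2.6089, 1.0400, 3.6442, 1.7090, 1.5322]

beam 1: φ=-135°, α=195°
  cosα=-0.9659 sinα=-0.2588 | (1,3) | tMaxX 0.4969 tMaxY 2.0091 | tΔX 1.0353 tΔY 3.8637
    t=0.4969 [x] (0,3) — stop
  → r_1 = 0.4969
beam 2: φ=-90°, α=240°
  cosα=-0.5000 sinα=-0.8660 | (1,3) | tMaxX 0.9600 tMaxY 0.6004 | tΔX 2.0000 tΔY 1.1547
    t=0.6004 [y] (1,2)
    t=0.9600 [x] (0,2) — stop
  → r_2 = 0.9600
beam 3: φ=-45°, α=285°
  cosα=0.2588 sinα=-0.9659 | (1,3) | tMaxX 2.0091 tMaxY 0.5383 | tΔX 3.8637 tΔY 1.0353
    t=0.5383 [y] (1,2)
    t=1.5736 [y] (1,1)
    t=2.0091 [x] (2,1)
    t=2.6089 [y] (2,0) — stop
  → r_3 = 2.6089
beam 4: φ=0°, α=330°
  cosα=0.8660 sinα=-0.5000 | (1,3) | tMaxX 0.6004 tMaxY 1.0400 | tΔX 1.1547 tΔY 2.0000
    t=0.6004 [x] (2,3)
    t=1.0400 [y] (2,2) — stop
  → r_4 = 1.0400
beam 5: φ=45°, α=15°
  cosα=0.9659 sinα=0.2588 | (1,3) | tMaxX 0.5383 tMaxY 1.8546 | tΔX 1.0353 tΔY 3.8637
    t=0.5383 [x] (2,3)
    t=1.5736 [x] (3,3)
    t=1.8546 [y] (3,4)
    t=2.6089 [x] (4,4)
    t=3.6442 [x] (5,4) — stop
  → r_5 = 3.6442
beam 6: φ=90°, α=60°
  cosα=0.5000 sinα=0.8660 | (1,3) | tMaxX 1.0400 tMaxY 0.5543 | tΔX 2.0000 tΔY 1.1547
    t=0.5543 [y] (1,4)
    t=1.0400 [x] (2,4)
    t=1.7090 [y] (2,5) — stop
  → r_6 = 1.7090
beam 7: φ=135°, α=105°
  cosα=-0.2588 sinα=0.9659 | (1,3) | tMaxX 1.8546 tMaxY 0.4969 | tΔX 3.8637 tΔY 1.0353
    t=0.4969 [y] (1,4)
    t=1.5322 [y] (1,5) — stop
  → r_7 = 1.5322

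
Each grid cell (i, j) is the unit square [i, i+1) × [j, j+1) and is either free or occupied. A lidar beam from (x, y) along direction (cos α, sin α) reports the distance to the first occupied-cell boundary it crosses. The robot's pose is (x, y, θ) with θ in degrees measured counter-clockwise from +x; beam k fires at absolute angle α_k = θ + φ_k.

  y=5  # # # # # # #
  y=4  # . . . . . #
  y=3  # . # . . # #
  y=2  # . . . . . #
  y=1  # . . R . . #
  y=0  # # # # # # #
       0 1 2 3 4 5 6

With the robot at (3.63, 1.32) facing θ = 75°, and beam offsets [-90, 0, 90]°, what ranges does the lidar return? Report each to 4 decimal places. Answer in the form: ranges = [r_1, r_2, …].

ranges = [1.2364, 3.8098, 2.7228]

beam 1: φ=-90°, α=345°
  d=(0.9659,-0.2588)  start (3,1)  tX=0.3831 tY=1.2364  stride 1/|dx|=1.0353 1/|dy|=3.8637
    cross x-line → (4,1), t=0.3831
    cross y-line → (4,0), t=1.2364 (wall)
  → r_1 = 1.2364
beam 2: φ=0°, α=75°
  d=(0.2588,0.9659)  start (3,1)  tX=1.4296 tY=0.7040  stride 1/|dx|=3.8637 1/|dy|=1.0353
    cross y-line → (3,2), t=0.7040
    cross x-line → (4,2), t=1.4296
    cross y-line → (4,3), t=1.7393
    cross y-line → (4,4), t=2.7745
    cross y-line → (4,5), t=3.8098 (wall)
  → r_2 = 3.8098
beam 3: φ=90°, α=165°
  d=(-0.9659,0.2588)  start (3,1)  tX=0.6522 tY=2.6273  stride 1/|dx|=1.0353 1/|dy|=3.8637
    cross x-line → (2,1), t=0.6522
    cross x-line → (1,1), t=1.6875
    cross y-line → (1,2), t=2.6273
    cross x-line → (0,2), t=2.7228 (wall)
  → r_3 = 2.7228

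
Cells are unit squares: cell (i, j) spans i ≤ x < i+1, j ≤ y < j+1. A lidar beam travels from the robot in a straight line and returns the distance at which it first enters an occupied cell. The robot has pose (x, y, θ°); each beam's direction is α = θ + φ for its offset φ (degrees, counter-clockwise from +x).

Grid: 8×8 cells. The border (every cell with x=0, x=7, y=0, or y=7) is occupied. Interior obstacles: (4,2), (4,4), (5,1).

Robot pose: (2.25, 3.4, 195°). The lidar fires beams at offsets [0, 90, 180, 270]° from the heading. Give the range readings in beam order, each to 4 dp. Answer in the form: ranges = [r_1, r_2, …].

ranges = [1.2941, 2.4847, 2.3182, 3.7270]

beam 1: φ=0°, α=195°
  dir = (cos 195°, sin 195°) = (-0.9659, -0.2588); from cell (2,3)
  next x-line at t=0.2588, next y-line at t=1.5455; Δt_x=1.0353, Δt_y=3.8637
    x: enter (1,3) at t=0.2588
    x: enter (0,3) at t=1.2941 ← occupied
  → r_1 = 1.2941
beam 2: φ=90°, α=285°
  dir = (cos 285°, sin 285°) = (0.2588, -0.9659); from cell (2,3)
  next x-line at t=2.8978, next y-line at t=0.4141; Δt_x=3.8637, Δt_y=1.0353
    y: enter (2,2) at t=0.4141
    y: enter (2,1) at t=1.4494
    y: enter (2,0) at t=2.4847 ← occupied
  → r_2 = 2.4847
beam 3: φ=180°, α=15°
  dir = (cos 15°, sin 15°) = (0.9659, 0.2588); from cell (2,3)
  next x-line at t=0.7765, next y-line at t=2.3182; Δt_x=1.0353, Δt_y=3.8637
    x: enter (3,3) at t=0.7765
    x: enter (4,3) at t=1.8117
    y: enter (4,4) at t=2.3182 ← occupied
  → r_3 = 2.3182
beam 4: φ=270°, α=105°
  dir = (cos 105°, sin 105°) = (-0.2588, 0.9659); from cell (2,3)
  next x-line at t=0.9659, next y-line at t=0.6212; Δt_x=3.8637, Δt_y=1.0353
    y: enter (2,4) at t=0.6212
    x: enter (1,4) at t=0.9659
    y: enter (1,5) at t=1.6564
    y: enter (1,6) at t=2.6917
    y: enter (1,7) at t=3.7270 ← occupied
  → r_4 = 3.7270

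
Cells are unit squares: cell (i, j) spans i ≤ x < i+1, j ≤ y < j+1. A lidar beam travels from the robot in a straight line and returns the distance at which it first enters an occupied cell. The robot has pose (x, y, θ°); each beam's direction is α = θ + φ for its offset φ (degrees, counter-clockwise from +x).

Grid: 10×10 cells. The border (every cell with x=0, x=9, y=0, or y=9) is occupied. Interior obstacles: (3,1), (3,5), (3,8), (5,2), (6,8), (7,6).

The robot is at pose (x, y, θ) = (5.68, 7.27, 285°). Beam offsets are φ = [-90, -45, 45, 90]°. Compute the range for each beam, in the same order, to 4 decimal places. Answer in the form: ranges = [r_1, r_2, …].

ranges = [4.8451, 7.2400, 1.5242, 3.4371]

beam 1: φ=-90°, α=195°
  cosα=-0.9659 sinα=-0.2588 | (5,7) | tMaxX 0.7040 tMaxY 1.0432 | tΔX 1.0353 tΔY 3.8637
    t=0.7040 [x] (4,7)
    t=1.0432 [y] (4,6)
    t=1.7393 [x] (3,6)
    t=2.7745 [x] (2,6)
    t=3.8098 [x] (1,6)
    t=4.8451 [x] (0,6) — stop
  → r_1 = 4.8451
beam 2: φ=-45°, α=240°
  cosα=-0.5000 sinα=-0.8660 | (5,7) | tMaxX 1.3600 tMaxY 0.3118 | tΔX 2.0000 tΔY 1.1547
    t=0.3118 [y] (5,6)
    t=1.3600 [x] (4,6)
    t=1.4665 [y] (4,5)
    t=2.6212 [y] (4,4)
    t=3.3600 [x] (3,4)
    t=3.7759 [y] (3,3)
    t=4.9306 [y] (3,2)
    t=5.3600 [x] (2,2)
    t=6.0853 [y] (2,1)
    t=7.2400 [y] (2,0) — stop
  → r_2 = 7.2400
beam 3: φ=45°, α=330°
  cosα=0.8660 sinα=-0.5000 | (5,7) | tMaxX 0.3695 tMaxY 0.5400 | tΔX 1.1547 tΔY 2.0000
    t=0.3695 [x] (6,7)
    t=0.5400 [y] (6,6)
    t=1.5242 [x] (7,6) — stop
  → r_3 = 1.5242
beam 4: φ=90°, α=15°
  cosα=0.9659 sinα=0.2588 | (5,7) | tMaxX 0.3313 tMaxY 2.8205 | tΔX 1.0353 tΔY 3.8637
    t=0.3313 [x] (6,7)
    t=1.3666 [x] (7,7)
    t=2.4018 [x] (8,7)
    t=2.8205 [y] (8,8)
    t=3.4371 [x] (9,8) — stop
  → r_4 = 3.4371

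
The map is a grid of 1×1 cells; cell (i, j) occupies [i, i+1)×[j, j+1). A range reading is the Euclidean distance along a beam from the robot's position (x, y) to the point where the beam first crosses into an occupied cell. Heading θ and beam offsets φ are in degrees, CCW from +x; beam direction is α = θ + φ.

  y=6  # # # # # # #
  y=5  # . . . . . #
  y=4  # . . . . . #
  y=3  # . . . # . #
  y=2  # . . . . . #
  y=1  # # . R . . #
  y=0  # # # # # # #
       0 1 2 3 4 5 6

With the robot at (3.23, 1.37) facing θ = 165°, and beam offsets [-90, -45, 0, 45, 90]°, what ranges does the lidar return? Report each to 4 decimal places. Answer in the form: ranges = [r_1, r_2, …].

ranges = [4.7933, 4.4600, 1.2734, 0.7400, 0.3831]

beam 1: φ=-90°, α=75°
  direction (0.2588, 0.9659); cell (3,1); t to first gridline: x 2.9751, y 0.6522 (then +3.8637 / +1.0353)
    (3,2) via y @ 0.6522
    (3,3) via y @ 1.6875
    (3,4) via y @ 2.7228
    (4,4) via x @ 2.9751
    (4,5) via y @ 3.7581
    (4,6) via y @ 4.7933  # hit
  → r_1 = 4.7933
beam 2: φ=-45°, α=120°
  direction (-0.5000, 0.8660); cell (3,1); t to first gridline: x 0.4600, y 0.7275 (then +2.0000 / +1.1547)
    (2,1) via x @ 0.4600
    (2,2) via y @ 0.7275
    (2,3) via y @ 1.8822
    (1,3) via x @ 2.4600
    (1,4) via y @ 3.0369
    (1,5) via y @ 4.1916
    (0,5) via x @ 4.4600  # hit
  → r_2 = 4.4600
beam 3: φ=0°, α=165°
  direction (-0.9659, 0.2588); cell (3,1); t to first gridline: x 0.2381, y 2.4341 (then +1.0353 / +3.8637)
    (2,1) via x @ 0.2381
    (1,1) via x @ 1.2734  # hit
  → r_3 = 1.2734
beam 4: φ=45°, α=210°
  direction (-0.8660, -0.5000); cell (3,1); t to first gridline: x 0.2656, y 0.7400 (then +1.1547 / +2.0000)
    (2,1) via x @ 0.2656
    (2,0) via y @ 0.7400  # hit
  → r_4 = 0.7400
beam 5: φ=90°, α=255°
  direction (-0.2588, -0.9659); cell (3,1); t to first gridline: x 0.8887, y 0.3831 (then +3.8637 / +1.0353)
    (3,0) via y @ 0.3831  # hit
  → r_5 = 0.3831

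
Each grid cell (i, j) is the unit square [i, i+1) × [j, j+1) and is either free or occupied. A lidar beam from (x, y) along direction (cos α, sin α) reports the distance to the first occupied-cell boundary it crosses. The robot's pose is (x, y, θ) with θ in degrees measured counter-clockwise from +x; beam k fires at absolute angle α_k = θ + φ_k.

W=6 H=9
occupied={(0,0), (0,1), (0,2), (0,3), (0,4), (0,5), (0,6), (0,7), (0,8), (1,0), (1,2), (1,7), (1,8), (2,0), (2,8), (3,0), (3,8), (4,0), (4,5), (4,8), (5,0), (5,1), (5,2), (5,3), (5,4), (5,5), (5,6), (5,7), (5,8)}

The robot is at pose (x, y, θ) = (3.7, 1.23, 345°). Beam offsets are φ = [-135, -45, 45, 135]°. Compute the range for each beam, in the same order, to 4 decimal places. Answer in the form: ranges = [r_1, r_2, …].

beam 1: φ=-135°, α=210°
  direction (-0.8660, -0.5000); cell (3,1); t to first gridline: x 0.8083, y 0.4600 (then +1.1547 / +2.0000)
    (3,0) via y @ 0.4600  # hit
  → r_1 = 0.4600
beam 2: φ=-45°, α=300°
  direction (0.5000, -0.8660); cell (3,1); t to first gridline: x 0.6000, y 0.2656 (then +2.0000 / +1.1547)
    (3,0) via y @ 0.2656  # hit
  → r_2 = 0.2656
beam 3: φ=45°, α=30°
  direction (0.8660, 0.5000); cell (3,1); t to first gridline: x 0.3464, y 1.5400 (then +1.1547 / +2.0000)
    (4,1) via x @ 0.3464
    (5,1) via x @ 1.5011  # hit
  → r_3 = 1.5011
beam 4: φ=135°, α=120°
  direction (-0.5000, 0.8660); cell (3,1); t to first gridline: x 1.4000, y 0.8891 (then +2.0000 / +1.1547)
    (3,2) via y @ 0.8891
    (2,2) via x @ 1.4000
    (2,3) via y @ 2.0438
    (2,4) via y @ 3.1985
    (1,4) via x @ 3.4000
    (1,5) via y @ 4.3532
    (0,5) via x @ 5.4000  # hit
  → r_4 = 5.4000

ranges = [0.4600, 0.2656, 1.5011, 5.4000]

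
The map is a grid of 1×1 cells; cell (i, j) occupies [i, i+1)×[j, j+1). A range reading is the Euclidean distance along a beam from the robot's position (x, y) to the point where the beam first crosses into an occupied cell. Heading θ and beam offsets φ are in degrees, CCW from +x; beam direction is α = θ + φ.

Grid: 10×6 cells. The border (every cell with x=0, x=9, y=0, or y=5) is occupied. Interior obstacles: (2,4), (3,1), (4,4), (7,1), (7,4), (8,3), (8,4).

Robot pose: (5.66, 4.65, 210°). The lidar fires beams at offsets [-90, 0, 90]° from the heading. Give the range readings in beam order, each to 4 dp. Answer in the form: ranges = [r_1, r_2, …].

ranges = [0.4041, 0.7621, 3.0600]

beam 1: φ=-90°, α=120°
  direction (-0.5000, 0.8660); cell (5,4); t to first gridline: x 1.3200, y 0.4041 (then +2.0000 / +1.1547)
    (5,5) via y @ 0.4041  # hit
  → r_1 = 0.4041
beam 2: φ=0°, α=210°
  direction (-0.8660, -0.5000); cell (5,4); t to first gridline: x 0.7621, y 1.3000 (then +1.1547 / +2.0000)
    (4,4) via x @ 0.7621  # hit
  → r_2 = 0.7621
beam 3: φ=90°, α=300°
  direction (0.5000, -0.8660); cell (5,4); t to first gridline: x 0.6800, y 0.7506 (then +2.0000 / +1.1547)
    (6,4) via x @ 0.6800
    (6,3) via y @ 0.7506
    (6,2) via y @ 1.9053
    (7,2) via x @ 2.6800
    (7,1) via y @ 3.0600  # hit
  → r_3 = 3.0600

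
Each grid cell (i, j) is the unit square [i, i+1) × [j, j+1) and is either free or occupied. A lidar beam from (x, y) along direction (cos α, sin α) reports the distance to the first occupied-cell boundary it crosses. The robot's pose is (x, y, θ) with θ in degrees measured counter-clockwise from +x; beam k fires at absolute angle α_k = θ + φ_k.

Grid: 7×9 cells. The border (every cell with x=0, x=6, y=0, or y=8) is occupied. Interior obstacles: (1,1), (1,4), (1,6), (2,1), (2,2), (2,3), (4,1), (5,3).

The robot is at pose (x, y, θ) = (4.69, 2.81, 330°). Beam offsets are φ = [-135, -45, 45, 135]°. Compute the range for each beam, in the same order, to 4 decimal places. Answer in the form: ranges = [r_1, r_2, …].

beam 1: φ=-135°, α=195°
  direction (-0.9659, -0.2588); cell (4,2); t to first gridline: x 0.7143, y 3.1296 (then +1.0353 / +3.8637)
    (3,2) via x @ 0.7143
    (2,2) via x @ 1.7496  # hit
  → r_1 = 1.7496
beam 2: φ=-45°, α=285°
  direction (0.2588, -0.9659); cell (4,2); t to first gridline: x 1.1977, y 0.8386 (then +3.8637 / +1.0353)
    (4,1) via y @ 0.8386  # hit
  → r_2 = 0.8386
beam 3: φ=45°, α=15°
  direction (0.9659, 0.2588); cell (4,2); t to first gridline: x 0.3209, y 0.7341 (then +1.0353 / +3.8637)
    (5,2) via x @ 0.3209
    (5,3) via y @ 0.7341  # hit
  → r_3 = 0.7341
beam 4: φ=135°, α=105°
  direction (-0.2588, 0.9659); cell (4,2); t to first gridline: x 2.6660, y 0.1967 (then +3.8637 / +1.0353)
    (4,3) via y @ 0.1967
    (4,4) via y @ 1.2320
    (4,5) via y @ 2.2673
    (3,5) via x @ 2.6660
    (3,6) via y @ 3.3025
    (3,7) via y @ 4.3378
    (3,8) via y @ 5.3731  # hit
  → r_4 = 5.3731

ranges = [1.7496, 0.8386, 0.7341, 5.3731]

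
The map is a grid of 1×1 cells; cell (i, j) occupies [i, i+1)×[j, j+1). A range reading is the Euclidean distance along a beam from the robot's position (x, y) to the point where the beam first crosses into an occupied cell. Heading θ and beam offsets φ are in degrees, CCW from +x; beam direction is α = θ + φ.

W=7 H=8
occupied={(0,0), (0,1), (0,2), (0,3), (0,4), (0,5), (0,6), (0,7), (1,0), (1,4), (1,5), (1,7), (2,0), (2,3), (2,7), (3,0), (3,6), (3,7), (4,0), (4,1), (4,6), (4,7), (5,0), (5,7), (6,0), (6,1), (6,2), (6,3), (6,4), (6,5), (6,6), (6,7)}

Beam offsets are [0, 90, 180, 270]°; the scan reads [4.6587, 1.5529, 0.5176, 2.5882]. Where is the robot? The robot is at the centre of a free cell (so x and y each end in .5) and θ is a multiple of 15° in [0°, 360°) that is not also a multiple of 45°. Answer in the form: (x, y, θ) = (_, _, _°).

The pose lattice has 24·16 = 384 candidates. Test each by forward raycasting.
  (1.5, 3.5, 285°): beam 1 = 2.5882 ≠ 4.6587 ✗
  (4.5, 4.5, 15°): beam 1 = 1.5529 ≠ 4.6587 ✗
  (4.5, 3.5, 300°): beam 1 = 2.8868 ≠ 4.6587 ✗
  …
  (4.5, 5.5, 285°): r_1=4.6587, r_2=1.5529, r_3=0.5176, r_4=2.5882 — all match ✓
No second candidate reproduces the full scan.

(x, y, θ) = (4.5, 5.5, 285°)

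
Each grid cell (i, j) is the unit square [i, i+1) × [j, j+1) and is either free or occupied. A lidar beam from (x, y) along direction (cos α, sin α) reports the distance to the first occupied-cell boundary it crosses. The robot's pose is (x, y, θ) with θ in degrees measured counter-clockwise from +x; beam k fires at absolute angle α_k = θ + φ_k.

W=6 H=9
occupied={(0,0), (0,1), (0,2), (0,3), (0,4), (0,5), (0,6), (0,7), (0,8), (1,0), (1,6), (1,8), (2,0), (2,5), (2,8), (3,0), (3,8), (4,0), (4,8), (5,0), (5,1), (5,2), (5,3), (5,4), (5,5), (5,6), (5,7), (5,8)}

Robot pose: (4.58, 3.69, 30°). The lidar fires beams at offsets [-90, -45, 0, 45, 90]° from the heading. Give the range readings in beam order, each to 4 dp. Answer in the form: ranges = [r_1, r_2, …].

beam 1: φ=-90°, α=300°
  d=(0.5000,-0.8660)  start (4,3)  tX=0.8400 tY=0.7967  stride 1/|dx|=2.0000 1/|dy|=1.1547
    cross y-line → (4,2), t=0.7967
    cross x-line → (5,2), t=0.8400 (wall)
  → r_1 = 0.8400
beam 2: φ=-45°, α=345°
  d=(0.9659,-0.2588)  start (4,3)  tX=0.4348 tY=2.6660  stride 1/|dx|=1.0353 1/|dy|=3.8637
    cross x-line → (5,3), t=0.4348 (wall)
  → r_2 = 0.4348
beam 3: φ=0°, α=30°
  d=(0.8660,0.5000)  start (4,3)  tX=0.4850 tY=0.6200  stride 1/|dx|=1.1547 1/|dy|=2.0000
    cross x-line → (5,3), t=0.4850 (wall)
  → r_3 = 0.4850
beam 4: φ=45°, α=75°
  d=(0.2588,0.9659)  start (4,3)  tX=1.6228 tY=0.3209  stride 1/|dx|=3.8637 1/|dy|=1.0353
    cross y-line → (4,4), t=0.3209
    cross y-line → (4,5), t=1.3562
    cross x-line → (5,5), t=1.6228 (wall)
  → r_4 = 1.6228
beam 5: φ=90°, α=120°
  d=(-0.5000,0.8660)  start (4,3)  tX=1.1600 tY=0.3580  stride 1/|dx|=2.0000 1/|dy|=1.1547
    cross y-line → (4,4), t=0.3580
    cross x-line → (3,4), t=1.1600
    cross y-line → (3,5), t=1.5127
    cross y-line → (3,6), t=2.6674
    cross x-line → (2,6), t=3.1600
    cross y-line → (2,7), t=3.8221
    cross y-line → (2,8), t=4.9768 (wall)
  → r_5 = 4.9768

ranges = [0.8400, 0.4348, 0.4850, 1.6228, 4.9768]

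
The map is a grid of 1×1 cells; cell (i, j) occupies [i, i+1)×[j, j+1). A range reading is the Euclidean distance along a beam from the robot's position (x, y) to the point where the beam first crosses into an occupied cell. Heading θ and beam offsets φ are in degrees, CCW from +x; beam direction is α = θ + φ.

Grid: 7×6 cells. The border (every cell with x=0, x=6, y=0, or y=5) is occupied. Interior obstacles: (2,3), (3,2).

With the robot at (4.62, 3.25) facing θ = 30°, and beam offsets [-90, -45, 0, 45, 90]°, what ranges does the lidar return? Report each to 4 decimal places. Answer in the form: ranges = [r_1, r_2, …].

beam 1: φ=-90°, α=300°
  d=(0.5000,-0.8660)  start (4,3)  tX=0.7600 tY=0.2887  stride 1/|dx|=2.0000 1/|dy|=1.1547
    cross y-line → (4,2), t=0.2887
    cross x-line → (5,2), t=0.7600
    cross y-line → (5,1), t=1.4434
    cross y-line → (5,0), t=2.5981 (wall)
  → r_1 = 2.5981
beam 2: φ=-45°, α=345°
  d=(0.9659,-0.2588)  start (4,3)  tX=0.3934 tY=0.9659  stride 1/|dx|=1.0353 1/|dy|=3.8637
    cross x-line → (5,3), t=0.3934
    cross y-line → (5,2), t=0.9659
    cross x-line → (6,2), t=1.4287 (wall)
  → r_2 = 1.4287
beam 3: φ=0°, α=30°
  d=(0.8660,0.5000)  start (4,3)  tX=0.4388 tY=1.5000  stride 1/|dx|=1.1547 1/|dy|=2.0000
    cross x-line → (5,3), t=0.4388
    cross y-line → (5,4), t=1.5000
    cross x-line → (6,4), t=1.5935 (wall)
  → r_3 = 1.5935
beam 4: φ=45°, α=75°
  d=(0.2588,0.9659)  start (4,3)  tX=1.4682 tY=0.7765  stride 1/|dx|=3.8637 1/|dy|=1.0353
    cross y-line → (4,4), t=0.7765
    cross x-line → (5,4), t=1.4682
    cross y-line → (5,5), t=1.8117 (wall)
  → r_4 = 1.8117
beam 5: φ=90°, α=120°
  d=(-0.5000,0.8660)  start (4,3)  tX=1.2400 tY=0.8660  stride 1/|dx|=2.0000 1/|dy|=1.1547
    cross y-line → (4,4), t=0.8660
    cross x-line → (3,4), t=1.2400
    cross y-line → (3,5), t=2.0207 (wall)
  → r_5 = 2.0207

ranges = [2.5981, 1.4287, 1.5935, 1.8117, 2.0207]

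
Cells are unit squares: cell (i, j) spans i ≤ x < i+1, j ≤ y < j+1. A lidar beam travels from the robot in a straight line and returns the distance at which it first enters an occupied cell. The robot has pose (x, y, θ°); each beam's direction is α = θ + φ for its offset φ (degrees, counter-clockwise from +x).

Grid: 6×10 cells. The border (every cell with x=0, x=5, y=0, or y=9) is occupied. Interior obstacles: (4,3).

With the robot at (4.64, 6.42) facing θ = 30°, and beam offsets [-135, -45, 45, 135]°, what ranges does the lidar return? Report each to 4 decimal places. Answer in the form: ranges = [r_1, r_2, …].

ranges = [5.6112, 0.3727, 1.3909, 3.7684]

beam 1: φ=-135°, α=255°
  dir = (cos 255°, sin 255°) = (-0.2588, -0.9659); from cell (4,6)
  next x-line at t=2.4728, next y-line at t=0.4348; Δt_x=3.8637, Δt_y=1.0353
    y: enter (4,5) at t=0.4348
    y: enter (4,4) at t=1.4701
    x: enter (3,4) at t=2.4728
    y: enter (3,3) at t=2.5054
    y: enter (3,2) at t=3.5406
    y: enter (3,1) at t=4.5759
    y: enter (3,0) at t=5.6112 ← occupied
  → r_1 = 5.6112
beam 2: φ=-45°, α=345°
  dir = (cos 345°, sin 345°) = (0.9659, -0.2588); from cell (4,6)
  next x-line at t=0.3727, next y-line at t=1.6228; Δt_x=1.0353, Δt_y=3.8637
    x: enter (5,6) at t=0.3727 ← occupied
  → r_2 = 0.3727
beam 3: φ=45°, α=75°
  dir = (cos 75°, sin 75°) = (0.2588, 0.9659); from cell (4,6)
  next x-line at t=1.3909, next y-line at t=0.6005; Δt_x=3.8637, Δt_y=1.0353
    y: enter (4,7) at t=0.6005
    x: enter (5,7) at t=1.3909 ← occupied
  → r_3 = 1.3909
beam 4: φ=135°, α=165°
  dir = (cos 165°, sin 165°) = (-0.9659, 0.2588); from cell (4,6)
  next x-line at t=0.6626, next y-line at t=2.2409; Δt_x=1.0353, Δt_y=3.8637
    x: enter (3,6) at t=0.6626
    x: enter (2,6) at t=1.6979
    y: enter (2,7) at t=2.2409
    x: enter (1,7) at t=2.7331
    x: enter (0,7) at t=3.7684 ← occupied
  → r_4 = 3.7684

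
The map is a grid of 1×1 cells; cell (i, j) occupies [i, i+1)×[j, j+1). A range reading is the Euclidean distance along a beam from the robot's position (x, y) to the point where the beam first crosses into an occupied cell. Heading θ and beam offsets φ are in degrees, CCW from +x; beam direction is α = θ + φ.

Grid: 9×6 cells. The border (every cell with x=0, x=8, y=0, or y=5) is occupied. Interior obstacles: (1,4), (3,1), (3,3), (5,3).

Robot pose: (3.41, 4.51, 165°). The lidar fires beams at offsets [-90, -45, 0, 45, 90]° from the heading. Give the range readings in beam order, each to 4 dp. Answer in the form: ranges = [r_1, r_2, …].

beam 1: φ=-90°, α=75°
  cosα=0.2588 sinα=0.9659 | (3,4) | tMaxX 2.2796 tMaxY 0.5073 | tΔX 3.8637 tΔY 1.0353
    t=0.5073 [y] (3,5) — stop
  → r_1 = 0.5073
beam 2: φ=-45°, α=120°
  cosα=-0.5000 sinα=0.8660 | (3,4) | tMaxX 0.8200 tMaxY 0.5658 | tΔX 2.0000 tΔY 1.1547
    t=0.5658 [y] (3,5) — stop
  → r_2 = 0.5658
beam 3: φ=0°, α=165°
  cosα=-0.9659 sinα=0.2588 | (3,4) | tMaxX 0.4245 tMaxY 1.8932 | tΔX 1.0353 tΔY 3.8637
    t=0.4245 [x] (2,4)
    t=1.4597 [x] (1,4) — stop
  → r_3 = 1.4597
beam 4: φ=45°, α=210°
  cosα=-0.8660 sinα=-0.5000 | (3,4) | tMaxX 0.4734 tMaxY 1.0200 | tΔX 1.1547 tΔY 2.0000
    t=0.4734 [x] (2,4)
    t=1.0200 [y] (2,3)
    t=1.6281 [x] (1,3)
    t=2.7828 [x] (0,3) — stop
  → r_4 = 2.7828
beam 5: φ=90°, α=255°
  cosα=-0.2588 sinα=-0.9659 | (3,4) | tMaxX 1.5841 tMaxY 0.5280 | tΔX 3.8637 tΔY 1.0353
    t=0.5280 [y] (3,3) — stop
  → r_5 = 0.5280

ranges = [0.5073, 0.5658, 1.4597, 2.7828, 0.5280]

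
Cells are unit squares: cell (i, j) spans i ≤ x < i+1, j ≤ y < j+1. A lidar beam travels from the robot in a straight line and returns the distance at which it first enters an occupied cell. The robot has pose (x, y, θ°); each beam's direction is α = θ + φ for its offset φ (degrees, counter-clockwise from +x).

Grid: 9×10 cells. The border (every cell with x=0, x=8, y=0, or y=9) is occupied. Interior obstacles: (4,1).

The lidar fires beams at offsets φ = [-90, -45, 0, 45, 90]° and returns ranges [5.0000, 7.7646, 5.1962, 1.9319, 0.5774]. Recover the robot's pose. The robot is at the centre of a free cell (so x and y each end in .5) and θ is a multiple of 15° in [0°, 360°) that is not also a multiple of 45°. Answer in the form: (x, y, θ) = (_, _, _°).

(x, y, θ) = (3.5, 8.5, 330°)

The pose lattice has 55·16 = 880 candidates. Test each by forward raycasting.
  (2.5, 1.5, 60°): beam 1 = 1.0000 ≠ 5.0000 ✗
  (4.5, 3.5, 210°): beam 1 = 6.3509 ≠ 5.0000 ✗
  (5.5, 2.5, 300°): beam 1 = 1.0000 ≠ 5.0000 ✗
  (4.5, 8.5, 75°): beam 1 = 3.6235 ≠ 5.0000 ✗
  (2.5, 5.5, 60°): beam 1 = 6.3509 ≠ 5.0000 ✗
  …
  (3.5, 8.5, 330°): r_1=5.0000, r_2=7.7646, r_3=5.1962, r_4=1.9319, r_5=0.5774 — all match ✓
Unique over the lattice → pose = (3.5, 8.5, 330°).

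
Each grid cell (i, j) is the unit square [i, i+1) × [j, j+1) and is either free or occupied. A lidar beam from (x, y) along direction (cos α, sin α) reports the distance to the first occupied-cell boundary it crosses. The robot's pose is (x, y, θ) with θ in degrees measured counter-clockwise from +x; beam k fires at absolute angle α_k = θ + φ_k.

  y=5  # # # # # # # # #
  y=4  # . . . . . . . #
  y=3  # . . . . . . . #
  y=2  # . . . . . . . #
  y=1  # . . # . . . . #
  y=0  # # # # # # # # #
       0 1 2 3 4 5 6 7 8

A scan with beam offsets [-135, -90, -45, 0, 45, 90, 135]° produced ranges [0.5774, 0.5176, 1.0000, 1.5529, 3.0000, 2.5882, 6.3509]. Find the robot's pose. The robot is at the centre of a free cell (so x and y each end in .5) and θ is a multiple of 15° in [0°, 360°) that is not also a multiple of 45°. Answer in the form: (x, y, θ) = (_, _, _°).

(x, y, θ) = (2.5, 4.5, 195°)

Candidates: 27 free-cell centres × 16 headings = 432 poses. Raycast each; keep the one whose scan matches to 4 dp.
  (5.5, 1.5, 165°): beam 1 = 2.8868 ≠ 0.5774 ✗
  (1.5, 3.5, 255°): beam 1 = 1.0000 ≠ 0.5774 ✗
  (3.5, 2.5, 255°): beam 1 = 2.8868 ≠ 0.5774 ✗
  (6.5, 2.5, 240°): beam 1 = 2.5882 ≠ 0.5774 ✗
  …
  (2.5, 4.5, 195°): r_1=0.5774, r_2=0.5176, r_3=1.0000, r_4=1.5529, r_5=3.0000, r_6=2.5882, r_7=6.3509 — all match ✓
Unique over the lattice → pose = (2.5, 4.5, 195°).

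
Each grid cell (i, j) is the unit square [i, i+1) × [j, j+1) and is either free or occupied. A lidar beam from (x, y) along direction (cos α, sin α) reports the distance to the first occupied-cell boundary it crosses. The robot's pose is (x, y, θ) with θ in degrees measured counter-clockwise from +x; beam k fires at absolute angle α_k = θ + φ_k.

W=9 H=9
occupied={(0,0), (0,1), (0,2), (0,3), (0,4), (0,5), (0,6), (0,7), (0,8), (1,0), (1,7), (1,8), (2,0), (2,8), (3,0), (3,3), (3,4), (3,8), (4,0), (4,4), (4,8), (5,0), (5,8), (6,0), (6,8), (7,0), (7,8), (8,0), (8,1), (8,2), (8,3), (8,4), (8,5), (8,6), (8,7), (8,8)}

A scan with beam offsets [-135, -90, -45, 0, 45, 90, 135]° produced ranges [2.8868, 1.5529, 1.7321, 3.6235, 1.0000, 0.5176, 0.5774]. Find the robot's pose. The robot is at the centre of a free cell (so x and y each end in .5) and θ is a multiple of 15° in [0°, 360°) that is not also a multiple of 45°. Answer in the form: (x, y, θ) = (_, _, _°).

(x, y, θ) = (2.5, 4.5, 255°)

Candidates: 45 free-cell centres × 16 headings = 720 poses. Raycast each; keep the one whose scan matches to 4 dp.
  (6.5, 3.5, 240°): beam 1 = 4.6587 ≠ 2.8868 ✗
  (3.5, 2.5, 330°): beam 1 = 2.5882 ≠ 2.8868 ✗
  (7.5, 5.5, 75°): beam 1 = 1.0000 ≠ 2.8868 ✗
  (4.5, 5.5, 165°): beam 1 = 4.0415 ≠ 2.8868 ✗
  …
  (2.5, 4.5, 255°): r_1=2.8868, r_2=1.5529, r_3=1.7321, r_4=3.6235, r_5=1.0000, r_6=0.5176, r_7=0.5774 — all match ✓
Unique over the lattice → pose = (2.5, 4.5, 255°).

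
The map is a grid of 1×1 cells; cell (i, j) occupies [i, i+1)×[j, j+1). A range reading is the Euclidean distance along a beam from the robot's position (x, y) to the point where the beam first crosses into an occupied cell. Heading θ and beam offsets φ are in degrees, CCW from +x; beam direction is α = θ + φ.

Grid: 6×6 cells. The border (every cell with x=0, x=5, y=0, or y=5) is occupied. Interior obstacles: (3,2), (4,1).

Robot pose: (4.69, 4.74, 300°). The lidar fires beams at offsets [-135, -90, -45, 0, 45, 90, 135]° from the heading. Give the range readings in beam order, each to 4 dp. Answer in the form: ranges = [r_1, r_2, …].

ranges = [1.0046, 4.2608, 2.6660, 0.6200, 0.3209, 0.3580, 0.2692]

beam 1: φ=-135°, α=165°
  d=(-0.9659,0.2588)  start (4,4)  tX=0.7143 tY=1.0046  stride 1/|dx|=1.0353 1/|dy|=3.8637
    cross x-line → (3,4), t=0.7143
    cross y-line → (3,5), t=1.0046 (wall)
  → r_1 = 1.0046
beam 2: φ=-90°, α=210°
  d=(-0.8660,-0.5000)  start (4,4)  tX=0.7967 tY=1.4800  stride 1/|dx|=1.1547 1/|dy|=2.0000
    cross x-line → (3,4), t=0.7967
    cross y-line → (3,3), t=1.4800
    cross x-line → (2,3), t=1.9514
    cross x-line → (1,3), t=3.1061
    cross y-line → (1,2), t=3.4800
    cross x-line → (0,2), t=4.2608 (wall)
  → r_2 = 4.2608
beam 3: φ=-45°, α=255°
  d=(-0.2588,-0.9659)  start (4,4)  tX=2.6660 tY=0.7661  stride 1/|dx|=3.8637 1/|dy|=1.0353
    cross y-line → (4,3), t=0.7661
    cross y-line → (4,2), t=1.8014
    cross x-line → (3,2), t=2.6660 (wall)
  → r_3 = 2.6660
beam 4: φ=0°, α=300°
  d=(0.5000,-0.8660)  start (4,4)  tX=0.6200 tY=0.8545  stride 1/|dx|=2.0000 1/|dy|=1.1547
    cross x-line → (5,4), t=0.6200 (wall)
  → r_4 = 0.6200
beam 5: φ=45°, α=345°
  d=(0.9659,-0.2588)  start (4,4)  tX=0.3209 tY=2.8591  stride 1/|dx|=1.0353 1/|dy|=3.8637
    cross x-line → (5,4), t=0.3209 (wall)
  → r_5 = 0.3209
beam 6: φ=90°, α=30°
  d=(0.8660,0.5000)  start (4,4)  tX=0.3580 tY=0.5200  stride 1/|dx|=1.1547 1/|dy|=2.0000
    cross x-line → (5,4), t=0.3580 (wall)
  → r_6 = 0.3580
beam 7: φ=135°, α=75°
  d=(0.2588,0.9659)  start (4,4)  tX=1.1977 tY=0.2692  stride 1/|dx|=3.8637 1/|dy|=1.0353
    cross y-line → (4,5), t=0.2692 (wall)
  → r_7 = 0.2692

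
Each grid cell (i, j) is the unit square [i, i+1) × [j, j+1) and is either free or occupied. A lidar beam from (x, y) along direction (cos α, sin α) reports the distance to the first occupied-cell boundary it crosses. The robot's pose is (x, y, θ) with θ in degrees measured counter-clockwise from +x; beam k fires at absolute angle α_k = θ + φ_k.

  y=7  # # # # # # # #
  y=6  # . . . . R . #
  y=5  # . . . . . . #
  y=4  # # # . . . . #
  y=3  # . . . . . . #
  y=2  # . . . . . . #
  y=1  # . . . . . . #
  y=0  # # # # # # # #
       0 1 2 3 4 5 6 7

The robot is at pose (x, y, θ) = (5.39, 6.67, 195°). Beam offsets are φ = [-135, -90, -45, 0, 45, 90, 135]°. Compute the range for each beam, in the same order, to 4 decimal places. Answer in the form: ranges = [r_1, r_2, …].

ranges = [0.3811, 0.3416, 0.6600, 4.5449, 6.5472, 5.8700, 1.8591]

beam 1: φ=-135°, α=60°
  d=(0.5000,0.8660)  start (5,6)  tX=1.2200 tY=0.3811  stride 1/|dx|=2.0000 1/|dy|=1.1547
    cross y-line → (5,7), t=0.3811 (wall)
  → r_1 = 0.3811
beam 2: φ=-90°, α=105°
  d=(-0.2588,0.9659)  start (5,6)  tX=1.5068 tY=0.3416  stride 1/|dx|=3.8637 1/|dy|=1.0353
    cross y-line → (5,7), t=0.3416 (wall)
  → r_2 = 0.3416
beam 3: φ=-45°, α=150°
  d=(-0.8660,0.5000)  start (5,6)  tX=0.4503 tY=0.6600  stride 1/|dx|=1.1547 1/|dy|=2.0000
    cross x-line → (4,6), t=0.4503
    cross y-line → (4,7), t=0.6600 (wall)
  → r_3 = 0.6600
beam 4: φ=0°, α=195°
  d=(-0.9659,-0.2588)  start (5,6)  tX=0.4038 tY=2.5887  stride 1/|dx|=1.0353 1/|dy|=3.8637
    cross x-line → (4,6), t=0.4038
    cross x-line → (3,6), t=1.4390
    cross x-line → (2,6), t=2.4743
    cross y-line → (2,5), t=2.5887
    cross x-line → (1,5), t=3.5096
    cross x-line → (0,5), t=4.5449 (wall)
  → r_4 = 4.5449
beam 5: φ=45°, α=240°
  d=(-0.5000,-0.8660)  start (5,6)  tX=0.7800 tY=0.7736  stride 1/|dx|=2.0000 1/|dy|=1.1547
    cross y-line → (5,5), t=0.7736
    cross x-line → (4,5), t=0.7800
    cross y-line → (4,4), t=1.9283
    cross x-line → (3,4), t=2.7800
    cross y-line → (3,3), t=3.0831
    cross y-line → (3,2), t=4.2378
    cross x-line → (2,2), t=4.7800
    cross y-line → (2,1), t=5.3925
    cross y-line → (2,0), t=6.5472 (wall)
  → r_5 = 6.5472
beam 6: φ=90°, α=285°
  d=(0.2588,-0.9659)  start (5,6)  tX=2.3569 tY=0.6936  stride 1/|dx|=3.8637 1/|dy|=1.0353
    cross y-line → (5,5), t=0.6936
    cross y-line → (5,4), t=1.7289
    cross x-line → (6,4), t=2.3569
    cross y-line → (6,3), t=2.7642
    cross y-line → (6,2), t=3.7995
    cross y-line → (6,1), t=4.8347
    cross y-line → (6,0), t=5.8700 (wall)
  → r_6 = 5.8700
beam 7: φ=135°, α=330°
  d=(0.8660,-0.5000)  start (5,6)  tX=0.7044 tY=1.3400  stride 1/|dx|=1.1547 1/|dy|=2.0000
    cross x-line → (6,6), t=0.7044
    cross y-line → (6,5), t=1.3400
    cross x-line → (7,5), t=1.8591 (wall)
  → r_7 = 1.8591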